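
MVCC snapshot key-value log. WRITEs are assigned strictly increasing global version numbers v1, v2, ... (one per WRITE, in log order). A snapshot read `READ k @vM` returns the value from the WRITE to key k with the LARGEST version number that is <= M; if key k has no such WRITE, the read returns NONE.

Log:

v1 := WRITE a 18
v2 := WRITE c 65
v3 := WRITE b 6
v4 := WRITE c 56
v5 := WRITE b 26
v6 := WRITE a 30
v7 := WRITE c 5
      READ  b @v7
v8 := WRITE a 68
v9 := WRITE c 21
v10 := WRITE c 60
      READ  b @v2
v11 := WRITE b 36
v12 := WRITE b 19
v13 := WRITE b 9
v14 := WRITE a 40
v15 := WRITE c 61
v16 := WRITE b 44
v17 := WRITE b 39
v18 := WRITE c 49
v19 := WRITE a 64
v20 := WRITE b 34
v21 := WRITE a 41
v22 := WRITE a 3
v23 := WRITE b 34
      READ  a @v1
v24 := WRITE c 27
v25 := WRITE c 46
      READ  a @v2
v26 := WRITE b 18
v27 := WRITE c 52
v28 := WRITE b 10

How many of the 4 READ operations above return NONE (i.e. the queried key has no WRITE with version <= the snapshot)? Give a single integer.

v1: WRITE a=18  (a history now [(1, 18)])
v2: WRITE c=65  (c history now [(2, 65)])
v3: WRITE b=6  (b history now [(3, 6)])
v4: WRITE c=56  (c history now [(2, 65), (4, 56)])
v5: WRITE b=26  (b history now [(3, 6), (5, 26)])
v6: WRITE a=30  (a history now [(1, 18), (6, 30)])
v7: WRITE c=5  (c history now [(2, 65), (4, 56), (7, 5)])
READ b @v7: history=[(3, 6), (5, 26)] -> pick v5 -> 26
v8: WRITE a=68  (a history now [(1, 18), (6, 30), (8, 68)])
v9: WRITE c=21  (c history now [(2, 65), (4, 56), (7, 5), (9, 21)])
v10: WRITE c=60  (c history now [(2, 65), (4, 56), (7, 5), (9, 21), (10, 60)])
READ b @v2: history=[(3, 6), (5, 26)] -> no version <= 2 -> NONE
v11: WRITE b=36  (b history now [(3, 6), (5, 26), (11, 36)])
v12: WRITE b=19  (b history now [(3, 6), (5, 26), (11, 36), (12, 19)])
v13: WRITE b=9  (b history now [(3, 6), (5, 26), (11, 36), (12, 19), (13, 9)])
v14: WRITE a=40  (a history now [(1, 18), (6, 30), (8, 68), (14, 40)])
v15: WRITE c=61  (c history now [(2, 65), (4, 56), (7, 5), (9, 21), (10, 60), (15, 61)])
v16: WRITE b=44  (b history now [(3, 6), (5, 26), (11, 36), (12, 19), (13, 9), (16, 44)])
v17: WRITE b=39  (b history now [(3, 6), (5, 26), (11, 36), (12, 19), (13, 9), (16, 44), (17, 39)])
v18: WRITE c=49  (c history now [(2, 65), (4, 56), (7, 5), (9, 21), (10, 60), (15, 61), (18, 49)])
v19: WRITE a=64  (a history now [(1, 18), (6, 30), (8, 68), (14, 40), (19, 64)])
v20: WRITE b=34  (b history now [(3, 6), (5, 26), (11, 36), (12, 19), (13, 9), (16, 44), (17, 39), (20, 34)])
v21: WRITE a=41  (a history now [(1, 18), (6, 30), (8, 68), (14, 40), (19, 64), (21, 41)])
v22: WRITE a=3  (a history now [(1, 18), (6, 30), (8, 68), (14, 40), (19, 64), (21, 41), (22, 3)])
v23: WRITE b=34  (b history now [(3, 6), (5, 26), (11, 36), (12, 19), (13, 9), (16, 44), (17, 39), (20, 34), (23, 34)])
READ a @v1: history=[(1, 18), (6, 30), (8, 68), (14, 40), (19, 64), (21, 41), (22, 3)] -> pick v1 -> 18
v24: WRITE c=27  (c history now [(2, 65), (4, 56), (7, 5), (9, 21), (10, 60), (15, 61), (18, 49), (24, 27)])
v25: WRITE c=46  (c history now [(2, 65), (4, 56), (7, 5), (9, 21), (10, 60), (15, 61), (18, 49), (24, 27), (25, 46)])
READ a @v2: history=[(1, 18), (6, 30), (8, 68), (14, 40), (19, 64), (21, 41), (22, 3)] -> pick v1 -> 18
v26: WRITE b=18  (b history now [(3, 6), (5, 26), (11, 36), (12, 19), (13, 9), (16, 44), (17, 39), (20, 34), (23, 34), (26, 18)])
v27: WRITE c=52  (c history now [(2, 65), (4, 56), (7, 5), (9, 21), (10, 60), (15, 61), (18, 49), (24, 27), (25, 46), (27, 52)])
v28: WRITE b=10  (b history now [(3, 6), (5, 26), (11, 36), (12, 19), (13, 9), (16, 44), (17, 39), (20, 34), (23, 34), (26, 18), (28, 10)])
Read results in order: ['26', 'NONE', '18', '18']
NONE count = 1

Answer: 1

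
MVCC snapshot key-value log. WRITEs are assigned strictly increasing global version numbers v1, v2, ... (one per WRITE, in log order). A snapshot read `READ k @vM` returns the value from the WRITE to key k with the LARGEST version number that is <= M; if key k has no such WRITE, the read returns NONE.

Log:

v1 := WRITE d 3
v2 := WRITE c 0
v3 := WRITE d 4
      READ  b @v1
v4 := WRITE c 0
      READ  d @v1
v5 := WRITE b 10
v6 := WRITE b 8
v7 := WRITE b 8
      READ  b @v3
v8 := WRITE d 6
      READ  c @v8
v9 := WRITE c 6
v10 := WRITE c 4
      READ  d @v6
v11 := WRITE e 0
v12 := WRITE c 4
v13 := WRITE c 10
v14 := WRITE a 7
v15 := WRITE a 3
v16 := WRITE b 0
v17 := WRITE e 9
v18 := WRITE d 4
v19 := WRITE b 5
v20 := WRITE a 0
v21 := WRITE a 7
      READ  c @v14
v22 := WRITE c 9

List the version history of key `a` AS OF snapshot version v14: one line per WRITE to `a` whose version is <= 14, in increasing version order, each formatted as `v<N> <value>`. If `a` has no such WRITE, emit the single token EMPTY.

Scan writes for key=a with version <= 14:
  v1 WRITE d 3 -> skip
  v2 WRITE c 0 -> skip
  v3 WRITE d 4 -> skip
  v4 WRITE c 0 -> skip
  v5 WRITE b 10 -> skip
  v6 WRITE b 8 -> skip
  v7 WRITE b 8 -> skip
  v8 WRITE d 6 -> skip
  v9 WRITE c 6 -> skip
  v10 WRITE c 4 -> skip
  v11 WRITE e 0 -> skip
  v12 WRITE c 4 -> skip
  v13 WRITE c 10 -> skip
  v14 WRITE a 7 -> keep
  v15 WRITE a 3 -> drop (> snap)
  v16 WRITE b 0 -> skip
  v17 WRITE e 9 -> skip
  v18 WRITE d 4 -> skip
  v19 WRITE b 5 -> skip
  v20 WRITE a 0 -> drop (> snap)
  v21 WRITE a 7 -> drop (> snap)
  v22 WRITE c 9 -> skip
Collected: [(14, 7)]

Answer: v14 7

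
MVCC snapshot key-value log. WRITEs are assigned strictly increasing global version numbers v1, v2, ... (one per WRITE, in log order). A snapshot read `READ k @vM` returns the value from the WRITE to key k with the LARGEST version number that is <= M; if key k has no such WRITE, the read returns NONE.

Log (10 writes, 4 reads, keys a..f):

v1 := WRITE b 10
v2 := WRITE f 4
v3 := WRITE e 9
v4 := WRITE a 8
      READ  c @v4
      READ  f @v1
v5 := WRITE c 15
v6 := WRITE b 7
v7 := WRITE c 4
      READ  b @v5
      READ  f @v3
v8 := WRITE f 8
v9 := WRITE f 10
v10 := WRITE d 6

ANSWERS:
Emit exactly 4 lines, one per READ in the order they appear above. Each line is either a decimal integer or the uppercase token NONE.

Answer: NONE
NONE
10
4

Derivation:
v1: WRITE b=10  (b history now [(1, 10)])
v2: WRITE f=4  (f history now [(2, 4)])
v3: WRITE e=9  (e history now [(3, 9)])
v4: WRITE a=8  (a history now [(4, 8)])
READ c @v4: history=[] -> no version <= 4 -> NONE
READ f @v1: history=[(2, 4)] -> no version <= 1 -> NONE
v5: WRITE c=15  (c history now [(5, 15)])
v6: WRITE b=7  (b history now [(1, 10), (6, 7)])
v7: WRITE c=4  (c history now [(5, 15), (7, 4)])
READ b @v5: history=[(1, 10), (6, 7)] -> pick v1 -> 10
READ f @v3: history=[(2, 4)] -> pick v2 -> 4
v8: WRITE f=8  (f history now [(2, 4), (8, 8)])
v9: WRITE f=10  (f history now [(2, 4), (8, 8), (9, 10)])
v10: WRITE d=6  (d history now [(10, 6)])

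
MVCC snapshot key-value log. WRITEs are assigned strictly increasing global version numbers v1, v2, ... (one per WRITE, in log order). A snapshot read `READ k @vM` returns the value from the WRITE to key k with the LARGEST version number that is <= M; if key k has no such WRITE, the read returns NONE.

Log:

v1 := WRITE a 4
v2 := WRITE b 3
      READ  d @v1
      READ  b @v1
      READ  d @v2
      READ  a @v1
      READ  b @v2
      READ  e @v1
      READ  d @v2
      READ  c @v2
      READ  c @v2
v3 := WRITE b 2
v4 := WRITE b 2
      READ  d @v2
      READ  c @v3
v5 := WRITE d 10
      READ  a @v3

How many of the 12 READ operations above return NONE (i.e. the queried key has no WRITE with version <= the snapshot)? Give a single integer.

v1: WRITE a=4  (a history now [(1, 4)])
v2: WRITE b=3  (b history now [(2, 3)])
READ d @v1: history=[] -> no version <= 1 -> NONE
READ b @v1: history=[(2, 3)] -> no version <= 1 -> NONE
READ d @v2: history=[] -> no version <= 2 -> NONE
READ a @v1: history=[(1, 4)] -> pick v1 -> 4
READ b @v2: history=[(2, 3)] -> pick v2 -> 3
READ e @v1: history=[] -> no version <= 1 -> NONE
READ d @v2: history=[] -> no version <= 2 -> NONE
READ c @v2: history=[] -> no version <= 2 -> NONE
READ c @v2: history=[] -> no version <= 2 -> NONE
v3: WRITE b=2  (b history now [(2, 3), (3, 2)])
v4: WRITE b=2  (b history now [(2, 3), (3, 2), (4, 2)])
READ d @v2: history=[] -> no version <= 2 -> NONE
READ c @v3: history=[] -> no version <= 3 -> NONE
v5: WRITE d=10  (d history now [(5, 10)])
READ a @v3: history=[(1, 4)] -> pick v1 -> 4
Read results in order: ['NONE', 'NONE', 'NONE', '4', '3', 'NONE', 'NONE', 'NONE', 'NONE', 'NONE', 'NONE', '4']
NONE count = 9

Answer: 9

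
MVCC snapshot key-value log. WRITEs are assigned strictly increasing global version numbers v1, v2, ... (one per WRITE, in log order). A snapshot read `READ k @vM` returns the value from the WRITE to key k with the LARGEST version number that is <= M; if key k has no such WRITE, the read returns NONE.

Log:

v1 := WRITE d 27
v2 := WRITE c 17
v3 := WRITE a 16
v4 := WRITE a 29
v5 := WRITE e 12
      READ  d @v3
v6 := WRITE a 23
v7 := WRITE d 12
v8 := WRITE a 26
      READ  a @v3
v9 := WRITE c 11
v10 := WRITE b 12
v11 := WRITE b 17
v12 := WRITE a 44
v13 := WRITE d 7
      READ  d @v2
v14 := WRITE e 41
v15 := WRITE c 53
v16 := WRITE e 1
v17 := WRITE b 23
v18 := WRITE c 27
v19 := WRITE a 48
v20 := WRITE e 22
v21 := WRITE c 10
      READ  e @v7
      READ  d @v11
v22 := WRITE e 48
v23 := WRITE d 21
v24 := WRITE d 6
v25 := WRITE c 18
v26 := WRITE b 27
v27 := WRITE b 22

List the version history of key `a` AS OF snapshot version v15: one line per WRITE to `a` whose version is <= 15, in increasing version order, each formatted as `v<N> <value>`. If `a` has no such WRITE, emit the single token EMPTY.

Scan writes for key=a with version <= 15:
  v1 WRITE d 27 -> skip
  v2 WRITE c 17 -> skip
  v3 WRITE a 16 -> keep
  v4 WRITE a 29 -> keep
  v5 WRITE e 12 -> skip
  v6 WRITE a 23 -> keep
  v7 WRITE d 12 -> skip
  v8 WRITE a 26 -> keep
  v9 WRITE c 11 -> skip
  v10 WRITE b 12 -> skip
  v11 WRITE b 17 -> skip
  v12 WRITE a 44 -> keep
  v13 WRITE d 7 -> skip
  v14 WRITE e 41 -> skip
  v15 WRITE c 53 -> skip
  v16 WRITE e 1 -> skip
  v17 WRITE b 23 -> skip
  v18 WRITE c 27 -> skip
  v19 WRITE a 48 -> drop (> snap)
  v20 WRITE e 22 -> skip
  v21 WRITE c 10 -> skip
  v22 WRITE e 48 -> skip
  v23 WRITE d 21 -> skip
  v24 WRITE d 6 -> skip
  v25 WRITE c 18 -> skip
  v26 WRITE b 27 -> skip
  v27 WRITE b 22 -> skip
Collected: [(3, 16), (4, 29), (6, 23), (8, 26), (12, 44)]

Answer: v3 16
v4 29
v6 23
v8 26
v12 44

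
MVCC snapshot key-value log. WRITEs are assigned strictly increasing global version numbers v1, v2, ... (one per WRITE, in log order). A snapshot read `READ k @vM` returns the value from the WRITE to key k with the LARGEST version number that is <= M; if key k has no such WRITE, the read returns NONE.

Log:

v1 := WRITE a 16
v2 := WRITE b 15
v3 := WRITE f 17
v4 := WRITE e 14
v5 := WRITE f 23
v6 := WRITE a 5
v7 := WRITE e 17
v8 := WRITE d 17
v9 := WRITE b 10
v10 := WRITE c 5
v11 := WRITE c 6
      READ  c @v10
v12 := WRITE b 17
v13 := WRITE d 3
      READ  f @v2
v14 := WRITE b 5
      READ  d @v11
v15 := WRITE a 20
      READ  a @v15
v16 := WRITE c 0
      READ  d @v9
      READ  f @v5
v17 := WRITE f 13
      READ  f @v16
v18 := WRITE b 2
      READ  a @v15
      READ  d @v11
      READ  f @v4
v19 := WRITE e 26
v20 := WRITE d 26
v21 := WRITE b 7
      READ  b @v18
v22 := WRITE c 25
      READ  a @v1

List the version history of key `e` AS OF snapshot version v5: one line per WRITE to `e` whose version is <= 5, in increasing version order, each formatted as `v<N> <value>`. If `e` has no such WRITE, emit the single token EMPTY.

Scan writes for key=e with version <= 5:
  v1 WRITE a 16 -> skip
  v2 WRITE b 15 -> skip
  v3 WRITE f 17 -> skip
  v4 WRITE e 14 -> keep
  v5 WRITE f 23 -> skip
  v6 WRITE a 5 -> skip
  v7 WRITE e 17 -> drop (> snap)
  v8 WRITE d 17 -> skip
  v9 WRITE b 10 -> skip
  v10 WRITE c 5 -> skip
  v11 WRITE c 6 -> skip
  v12 WRITE b 17 -> skip
  v13 WRITE d 3 -> skip
  v14 WRITE b 5 -> skip
  v15 WRITE a 20 -> skip
  v16 WRITE c 0 -> skip
  v17 WRITE f 13 -> skip
  v18 WRITE b 2 -> skip
  v19 WRITE e 26 -> drop (> snap)
  v20 WRITE d 26 -> skip
  v21 WRITE b 7 -> skip
  v22 WRITE c 25 -> skip
Collected: [(4, 14)]

Answer: v4 14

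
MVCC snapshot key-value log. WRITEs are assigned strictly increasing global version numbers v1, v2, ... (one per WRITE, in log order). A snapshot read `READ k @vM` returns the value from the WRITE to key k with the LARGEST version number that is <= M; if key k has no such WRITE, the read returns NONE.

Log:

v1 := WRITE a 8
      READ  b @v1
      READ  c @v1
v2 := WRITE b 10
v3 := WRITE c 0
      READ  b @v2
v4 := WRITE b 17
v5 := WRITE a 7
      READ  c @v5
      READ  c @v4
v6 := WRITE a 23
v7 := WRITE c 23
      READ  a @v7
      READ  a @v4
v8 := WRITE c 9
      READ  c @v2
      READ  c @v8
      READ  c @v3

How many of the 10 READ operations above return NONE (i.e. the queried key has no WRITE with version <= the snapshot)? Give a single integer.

v1: WRITE a=8  (a history now [(1, 8)])
READ b @v1: history=[] -> no version <= 1 -> NONE
READ c @v1: history=[] -> no version <= 1 -> NONE
v2: WRITE b=10  (b history now [(2, 10)])
v3: WRITE c=0  (c history now [(3, 0)])
READ b @v2: history=[(2, 10)] -> pick v2 -> 10
v4: WRITE b=17  (b history now [(2, 10), (4, 17)])
v5: WRITE a=7  (a history now [(1, 8), (5, 7)])
READ c @v5: history=[(3, 0)] -> pick v3 -> 0
READ c @v4: history=[(3, 0)] -> pick v3 -> 0
v6: WRITE a=23  (a history now [(1, 8), (5, 7), (6, 23)])
v7: WRITE c=23  (c history now [(3, 0), (7, 23)])
READ a @v7: history=[(1, 8), (5, 7), (6, 23)] -> pick v6 -> 23
READ a @v4: history=[(1, 8), (5, 7), (6, 23)] -> pick v1 -> 8
v8: WRITE c=9  (c history now [(3, 0), (7, 23), (8, 9)])
READ c @v2: history=[(3, 0), (7, 23), (8, 9)] -> no version <= 2 -> NONE
READ c @v8: history=[(3, 0), (7, 23), (8, 9)] -> pick v8 -> 9
READ c @v3: history=[(3, 0), (7, 23), (8, 9)] -> pick v3 -> 0
Read results in order: ['NONE', 'NONE', '10', '0', '0', '23', '8', 'NONE', '9', '0']
NONE count = 3

Answer: 3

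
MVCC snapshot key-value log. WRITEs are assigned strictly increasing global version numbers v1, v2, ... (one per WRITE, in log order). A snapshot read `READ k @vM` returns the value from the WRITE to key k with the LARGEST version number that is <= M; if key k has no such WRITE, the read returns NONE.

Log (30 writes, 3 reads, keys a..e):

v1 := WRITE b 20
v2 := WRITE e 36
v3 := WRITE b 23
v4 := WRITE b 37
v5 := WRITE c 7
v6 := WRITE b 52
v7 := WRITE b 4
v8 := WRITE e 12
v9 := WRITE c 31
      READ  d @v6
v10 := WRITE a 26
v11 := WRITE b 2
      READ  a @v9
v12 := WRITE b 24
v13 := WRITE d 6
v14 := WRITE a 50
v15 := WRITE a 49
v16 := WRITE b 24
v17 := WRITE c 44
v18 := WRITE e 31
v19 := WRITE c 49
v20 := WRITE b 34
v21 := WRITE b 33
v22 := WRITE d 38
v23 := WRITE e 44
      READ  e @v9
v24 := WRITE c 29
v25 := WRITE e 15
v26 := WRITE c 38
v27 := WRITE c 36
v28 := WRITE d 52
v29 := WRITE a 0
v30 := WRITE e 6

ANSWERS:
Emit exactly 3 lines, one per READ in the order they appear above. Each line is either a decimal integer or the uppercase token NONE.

v1: WRITE b=20  (b history now [(1, 20)])
v2: WRITE e=36  (e history now [(2, 36)])
v3: WRITE b=23  (b history now [(1, 20), (3, 23)])
v4: WRITE b=37  (b history now [(1, 20), (3, 23), (4, 37)])
v5: WRITE c=7  (c history now [(5, 7)])
v6: WRITE b=52  (b history now [(1, 20), (3, 23), (4, 37), (6, 52)])
v7: WRITE b=4  (b history now [(1, 20), (3, 23), (4, 37), (6, 52), (7, 4)])
v8: WRITE e=12  (e history now [(2, 36), (8, 12)])
v9: WRITE c=31  (c history now [(5, 7), (9, 31)])
READ d @v6: history=[] -> no version <= 6 -> NONE
v10: WRITE a=26  (a history now [(10, 26)])
v11: WRITE b=2  (b history now [(1, 20), (3, 23), (4, 37), (6, 52), (7, 4), (11, 2)])
READ a @v9: history=[(10, 26)] -> no version <= 9 -> NONE
v12: WRITE b=24  (b history now [(1, 20), (3, 23), (4, 37), (6, 52), (7, 4), (11, 2), (12, 24)])
v13: WRITE d=6  (d history now [(13, 6)])
v14: WRITE a=50  (a history now [(10, 26), (14, 50)])
v15: WRITE a=49  (a history now [(10, 26), (14, 50), (15, 49)])
v16: WRITE b=24  (b history now [(1, 20), (3, 23), (4, 37), (6, 52), (7, 4), (11, 2), (12, 24), (16, 24)])
v17: WRITE c=44  (c history now [(5, 7), (9, 31), (17, 44)])
v18: WRITE e=31  (e history now [(2, 36), (8, 12), (18, 31)])
v19: WRITE c=49  (c history now [(5, 7), (9, 31), (17, 44), (19, 49)])
v20: WRITE b=34  (b history now [(1, 20), (3, 23), (4, 37), (6, 52), (7, 4), (11, 2), (12, 24), (16, 24), (20, 34)])
v21: WRITE b=33  (b history now [(1, 20), (3, 23), (4, 37), (6, 52), (7, 4), (11, 2), (12, 24), (16, 24), (20, 34), (21, 33)])
v22: WRITE d=38  (d history now [(13, 6), (22, 38)])
v23: WRITE e=44  (e history now [(2, 36), (8, 12), (18, 31), (23, 44)])
READ e @v9: history=[(2, 36), (8, 12), (18, 31), (23, 44)] -> pick v8 -> 12
v24: WRITE c=29  (c history now [(5, 7), (9, 31), (17, 44), (19, 49), (24, 29)])
v25: WRITE e=15  (e history now [(2, 36), (8, 12), (18, 31), (23, 44), (25, 15)])
v26: WRITE c=38  (c history now [(5, 7), (9, 31), (17, 44), (19, 49), (24, 29), (26, 38)])
v27: WRITE c=36  (c history now [(5, 7), (9, 31), (17, 44), (19, 49), (24, 29), (26, 38), (27, 36)])
v28: WRITE d=52  (d history now [(13, 6), (22, 38), (28, 52)])
v29: WRITE a=0  (a history now [(10, 26), (14, 50), (15, 49), (29, 0)])
v30: WRITE e=6  (e history now [(2, 36), (8, 12), (18, 31), (23, 44), (25, 15), (30, 6)])

Answer: NONE
NONE
12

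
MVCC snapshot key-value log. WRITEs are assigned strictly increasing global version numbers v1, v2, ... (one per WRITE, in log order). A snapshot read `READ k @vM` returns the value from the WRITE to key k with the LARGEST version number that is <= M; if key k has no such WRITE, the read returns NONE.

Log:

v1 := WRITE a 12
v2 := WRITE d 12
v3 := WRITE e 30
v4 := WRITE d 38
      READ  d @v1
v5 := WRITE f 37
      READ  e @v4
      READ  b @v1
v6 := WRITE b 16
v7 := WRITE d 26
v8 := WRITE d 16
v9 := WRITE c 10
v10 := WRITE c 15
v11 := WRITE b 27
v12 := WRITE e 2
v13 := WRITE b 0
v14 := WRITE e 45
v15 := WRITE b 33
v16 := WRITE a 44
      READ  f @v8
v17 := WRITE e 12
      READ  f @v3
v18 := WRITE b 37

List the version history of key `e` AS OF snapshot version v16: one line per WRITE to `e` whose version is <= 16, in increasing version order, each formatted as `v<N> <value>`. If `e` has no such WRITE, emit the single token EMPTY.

Scan writes for key=e with version <= 16:
  v1 WRITE a 12 -> skip
  v2 WRITE d 12 -> skip
  v3 WRITE e 30 -> keep
  v4 WRITE d 38 -> skip
  v5 WRITE f 37 -> skip
  v6 WRITE b 16 -> skip
  v7 WRITE d 26 -> skip
  v8 WRITE d 16 -> skip
  v9 WRITE c 10 -> skip
  v10 WRITE c 15 -> skip
  v11 WRITE b 27 -> skip
  v12 WRITE e 2 -> keep
  v13 WRITE b 0 -> skip
  v14 WRITE e 45 -> keep
  v15 WRITE b 33 -> skip
  v16 WRITE a 44 -> skip
  v17 WRITE e 12 -> drop (> snap)
  v18 WRITE b 37 -> skip
Collected: [(3, 30), (12, 2), (14, 45)]

Answer: v3 30
v12 2
v14 45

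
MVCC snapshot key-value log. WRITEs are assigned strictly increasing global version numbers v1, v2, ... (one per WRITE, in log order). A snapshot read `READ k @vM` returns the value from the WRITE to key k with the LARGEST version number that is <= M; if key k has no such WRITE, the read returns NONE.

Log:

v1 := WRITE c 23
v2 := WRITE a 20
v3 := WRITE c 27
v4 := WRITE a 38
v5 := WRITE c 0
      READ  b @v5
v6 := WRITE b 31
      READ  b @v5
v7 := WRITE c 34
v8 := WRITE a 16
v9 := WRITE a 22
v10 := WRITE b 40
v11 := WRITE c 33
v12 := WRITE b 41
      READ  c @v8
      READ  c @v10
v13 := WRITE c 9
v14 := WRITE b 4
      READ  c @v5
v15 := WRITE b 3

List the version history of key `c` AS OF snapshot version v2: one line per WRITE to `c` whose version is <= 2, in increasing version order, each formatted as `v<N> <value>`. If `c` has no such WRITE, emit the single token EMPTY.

Scan writes for key=c with version <= 2:
  v1 WRITE c 23 -> keep
  v2 WRITE a 20 -> skip
  v3 WRITE c 27 -> drop (> snap)
  v4 WRITE a 38 -> skip
  v5 WRITE c 0 -> drop (> snap)
  v6 WRITE b 31 -> skip
  v7 WRITE c 34 -> drop (> snap)
  v8 WRITE a 16 -> skip
  v9 WRITE a 22 -> skip
  v10 WRITE b 40 -> skip
  v11 WRITE c 33 -> drop (> snap)
  v12 WRITE b 41 -> skip
  v13 WRITE c 9 -> drop (> snap)
  v14 WRITE b 4 -> skip
  v15 WRITE b 3 -> skip
Collected: [(1, 23)]

Answer: v1 23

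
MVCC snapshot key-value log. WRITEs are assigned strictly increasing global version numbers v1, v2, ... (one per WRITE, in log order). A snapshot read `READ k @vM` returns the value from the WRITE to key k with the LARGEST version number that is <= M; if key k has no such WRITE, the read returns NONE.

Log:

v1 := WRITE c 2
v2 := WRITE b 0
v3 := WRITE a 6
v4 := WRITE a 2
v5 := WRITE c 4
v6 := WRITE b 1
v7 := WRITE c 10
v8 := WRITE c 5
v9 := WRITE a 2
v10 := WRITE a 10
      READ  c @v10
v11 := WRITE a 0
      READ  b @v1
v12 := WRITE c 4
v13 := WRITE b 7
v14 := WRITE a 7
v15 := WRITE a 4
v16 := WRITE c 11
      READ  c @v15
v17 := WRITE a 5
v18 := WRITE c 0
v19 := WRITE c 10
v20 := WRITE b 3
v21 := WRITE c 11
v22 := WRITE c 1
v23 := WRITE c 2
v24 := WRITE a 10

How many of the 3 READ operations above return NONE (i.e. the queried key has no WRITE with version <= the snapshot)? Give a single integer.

v1: WRITE c=2  (c history now [(1, 2)])
v2: WRITE b=0  (b history now [(2, 0)])
v3: WRITE a=6  (a history now [(3, 6)])
v4: WRITE a=2  (a history now [(3, 6), (4, 2)])
v5: WRITE c=4  (c history now [(1, 2), (5, 4)])
v6: WRITE b=1  (b history now [(2, 0), (6, 1)])
v7: WRITE c=10  (c history now [(1, 2), (5, 4), (7, 10)])
v8: WRITE c=5  (c history now [(1, 2), (5, 4), (7, 10), (8, 5)])
v9: WRITE a=2  (a history now [(3, 6), (4, 2), (9, 2)])
v10: WRITE a=10  (a history now [(3, 6), (4, 2), (9, 2), (10, 10)])
READ c @v10: history=[(1, 2), (5, 4), (7, 10), (8, 5)] -> pick v8 -> 5
v11: WRITE a=0  (a history now [(3, 6), (4, 2), (9, 2), (10, 10), (11, 0)])
READ b @v1: history=[(2, 0), (6, 1)] -> no version <= 1 -> NONE
v12: WRITE c=4  (c history now [(1, 2), (5, 4), (7, 10), (8, 5), (12, 4)])
v13: WRITE b=7  (b history now [(2, 0), (6, 1), (13, 7)])
v14: WRITE a=7  (a history now [(3, 6), (4, 2), (9, 2), (10, 10), (11, 0), (14, 7)])
v15: WRITE a=4  (a history now [(3, 6), (4, 2), (9, 2), (10, 10), (11, 0), (14, 7), (15, 4)])
v16: WRITE c=11  (c history now [(1, 2), (5, 4), (7, 10), (8, 5), (12, 4), (16, 11)])
READ c @v15: history=[(1, 2), (5, 4), (7, 10), (8, 5), (12, 4), (16, 11)] -> pick v12 -> 4
v17: WRITE a=5  (a history now [(3, 6), (4, 2), (9, 2), (10, 10), (11, 0), (14, 7), (15, 4), (17, 5)])
v18: WRITE c=0  (c history now [(1, 2), (5, 4), (7, 10), (8, 5), (12, 4), (16, 11), (18, 0)])
v19: WRITE c=10  (c history now [(1, 2), (5, 4), (7, 10), (8, 5), (12, 4), (16, 11), (18, 0), (19, 10)])
v20: WRITE b=3  (b history now [(2, 0), (6, 1), (13, 7), (20, 3)])
v21: WRITE c=11  (c history now [(1, 2), (5, 4), (7, 10), (8, 5), (12, 4), (16, 11), (18, 0), (19, 10), (21, 11)])
v22: WRITE c=1  (c history now [(1, 2), (5, 4), (7, 10), (8, 5), (12, 4), (16, 11), (18, 0), (19, 10), (21, 11), (22, 1)])
v23: WRITE c=2  (c history now [(1, 2), (5, 4), (7, 10), (8, 5), (12, 4), (16, 11), (18, 0), (19, 10), (21, 11), (22, 1), (23, 2)])
v24: WRITE a=10  (a history now [(3, 6), (4, 2), (9, 2), (10, 10), (11, 0), (14, 7), (15, 4), (17, 5), (24, 10)])
Read results in order: ['5', 'NONE', '4']
NONE count = 1

Answer: 1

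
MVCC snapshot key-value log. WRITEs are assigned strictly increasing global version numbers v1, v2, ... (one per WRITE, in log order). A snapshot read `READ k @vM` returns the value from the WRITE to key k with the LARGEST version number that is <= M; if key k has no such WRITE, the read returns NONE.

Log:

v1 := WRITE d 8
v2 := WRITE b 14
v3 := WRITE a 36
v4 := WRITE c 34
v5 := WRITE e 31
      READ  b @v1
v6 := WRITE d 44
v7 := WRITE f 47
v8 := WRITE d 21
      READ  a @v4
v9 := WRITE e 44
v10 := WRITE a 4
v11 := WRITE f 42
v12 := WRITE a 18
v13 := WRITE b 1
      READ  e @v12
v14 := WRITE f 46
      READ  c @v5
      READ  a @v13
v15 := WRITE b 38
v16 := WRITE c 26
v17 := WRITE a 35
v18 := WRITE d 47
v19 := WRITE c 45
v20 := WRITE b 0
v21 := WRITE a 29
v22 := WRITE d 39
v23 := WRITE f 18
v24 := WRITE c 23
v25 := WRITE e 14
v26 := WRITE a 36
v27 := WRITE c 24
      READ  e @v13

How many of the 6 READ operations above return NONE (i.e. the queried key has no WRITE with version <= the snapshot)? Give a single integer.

Answer: 1

Derivation:
v1: WRITE d=8  (d history now [(1, 8)])
v2: WRITE b=14  (b history now [(2, 14)])
v3: WRITE a=36  (a history now [(3, 36)])
v4: WRITE c=34  (c history now [(4, 34)])
v5: WRITE e=31  (e history now [(5, 31)])
READ b @v1: history=[(2, 14)] -> no version <= 1 -> NONE
v6: WRITE d=44  (d history now [(1, 8), (6, 44)])
v7: WRITE f=47  (f history now [(7, 47)])
v8: WRITE d=21  (d history now [(1, 8), (6, 44), (8, 21)])
READ a @v4: history=[(3, 36)] -> pick v3 -> 36
v9: WRITE e=44  (e history now [(5, 31), (9, 44)])
v10: WRITE a=4  (a history now [(3, 36), (10, 4)])
v11: WRITE f=42  (f history now [(7, 47), (11, 42)])
v12: WRITE a=18  (a history now [(3, 36), (10, 4), (12, 18)])
v13: WRITE b=1  (b history now [(2, 14), (13, 1)])
READ e @v12: history=[(5, 31), (9, 44)] -> pick v9 -> 44
v14: WRITE f=46  (f history now [(7, 47), (11, 42), (14, 46)])
READ c @v5: history=[(4, 34)] -> pick v4 -> 34
READ a @v13: history=[(3, 36), (10, 4), (12, 18)] -> pick v12 -> 18
v15: WRITE b=38  (b history now [(2, 14), (13, 1), (15, 38)])
v16: WRITE c=26  (c history now [(4, 34), (16, 26)])
v17: WRITE a=35  (a history now [(3, 36), (10, 4), (12, 18), (17, 35)])
v18: WRITE d=47  (d history now [(1, 8), (6, 44), (8, 21), (18, 47)])
v19: WRITE c=45  (c history now [(4, 34), (16, 26), (19, 45)])
v20: WRITE b=0  (b history now [(2, 14), (13, 1), (15, 38), (20, 0)])
v21: WRITE a=29  (a history now [(3, 36), (10, 4), (12, 18), (17, 35), (21, 29)])
v22: WRITE d=39  (d history now [(1, 8), (6, 44), (8, 21), (18, 47), (22, 39)])
v23: WRITE f=18  (f history now [(7, 47), (11, 42), (14, 46), (23, 18)])
v24: WRITE c=23  (c history now [(4, 34), (16, 26), (19, 45), (24, 23)])
v25: WRITE e=14  (e history now [(5, 31), (9, 44), (25, 14)])
v26: WRITE a=36  (a history now [(3, 36), (10, 4), (12, 18), (17, 35), (21, 29), (26, 36)])
v27: WRITE c=24  (c history now [(4, 34), (16, 26), (19, 45), (24, 23), (27, 24)])
READ e @v13: history=[(5, 31), (9, 44), (25, 14)] -> pick v9 -> 44
Read results in order: ['NONE', '36', '44', '34', '18', '44']
NONE count = 1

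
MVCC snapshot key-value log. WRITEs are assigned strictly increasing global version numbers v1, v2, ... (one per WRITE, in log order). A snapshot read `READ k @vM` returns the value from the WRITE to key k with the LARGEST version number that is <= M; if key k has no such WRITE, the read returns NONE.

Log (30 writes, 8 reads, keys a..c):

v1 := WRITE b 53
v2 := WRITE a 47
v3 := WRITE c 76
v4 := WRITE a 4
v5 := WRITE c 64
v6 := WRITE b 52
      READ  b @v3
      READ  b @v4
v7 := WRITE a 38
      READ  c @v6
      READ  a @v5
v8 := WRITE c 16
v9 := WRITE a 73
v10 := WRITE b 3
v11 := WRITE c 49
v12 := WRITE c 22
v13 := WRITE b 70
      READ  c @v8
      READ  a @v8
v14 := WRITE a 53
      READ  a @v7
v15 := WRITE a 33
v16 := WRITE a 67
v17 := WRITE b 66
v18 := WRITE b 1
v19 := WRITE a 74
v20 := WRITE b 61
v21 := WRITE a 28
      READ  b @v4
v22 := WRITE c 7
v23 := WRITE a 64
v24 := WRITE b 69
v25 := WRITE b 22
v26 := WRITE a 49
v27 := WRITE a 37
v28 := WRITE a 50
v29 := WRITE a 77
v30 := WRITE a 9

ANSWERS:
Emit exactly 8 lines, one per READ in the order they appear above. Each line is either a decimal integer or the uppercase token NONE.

v1: WRITE b=53  (b history now [(1, 53)])
v2: WRITE a=47  (a history now [(2, 47)])
v3: WRITE c=76  (c history now [(3, 76)])
v4: WRITE a=4  (a history now [(2, 47), (4, 4)])
v5: WRITE c=64  (c history now [(3, 76), (5, 64)])
v6: WRITE b=52  (b history now [(1, 53), (6, 52)])
READ b @v3: history=[(1, 53), (6, 52)] -> pick v1 -> 53
READ b @v4: history=[(1, 53), (6, 52)] -> pick v1 -> 53
v7: WRITE a=38  (a history now [(2, 47), (4, 4), (7, 38)])
READ c @v6: history=[(3, 76), (5, 64)] -> pick v5 -> 64
READ a @v5: history=[(2, 47), (4, 4), (7, 38)] -> pick v4 -> 4
v8: WRITE c=16  (c history now [(3, 76), (5, 64), (8, 16)])
v9: WRITE a=73  (a history now [(2, 47), (4, 4), (7, 38), (9, 73)])
v10: WRITE b=3  (b history now [(1, 53), (6, 52), (10, 3)])
v11: WRITE c=49  (c history now [(3, 76), (5, 64), (8, 16), (11, 49)])
v12: WRITE c=22  (c history now [(3, 76), (5, 64), (8, 16), (11, 49), (12, 22)])
v13: WRITE b=70  (b history now [(1, 53), (6, 52), (10, 3), (13, 70)])
READ c @v8: history=[(3, 76), (5, 64), (8, 16), (11, 49), (12, 22)] -> pick v8 -> 16
READ a @v8: history=[(2, 47), (4, 4), (7, 38), (9, 73)] -> pick v7 -> 38
v14: WRITE a=53  (a history now [(2, 47), (4, 4), (7, 38), (9, 73), (14, 53)])
READ a @v7: history=[(2, 47), (4, 4), (7, 38), (9, 73), (14, 53)] -> pick v7 -> 38
v15: WRITE a=33  (a history now [(2, 47), (4, 4), (7, 38), (9, 73), (14, 53), (15, 33)])
v16: WRITE a=67  (a history now [(2, 47), (4, 4), (7, 38), (9, 73), (14, 53), (15, 33), (16, 67)])
v17: WRITE b=66  (b history now [(1, 53), (6, 52), (10, 3), (13, 70), (17, 66)])
v18: WRITE b=1  (b history now [(1, 53), (6, 52), (10, 3), (13, 70), (17, 66), (18, 1)])
v19: WRITE a=74  (a history now [(2, 47), (4, 4), (7, 38), (9, 73), (14, 53), (15, 33), (16, 67), (19, 74)])
v20: WRITE b=61  (b history now [(1, 53), (6, 52), (10, 3), (13, 70), (17, 66), (18, 1), (20, 61)])
v21: WRITE a=28  (a history now [(2, 47), (4, 4), (7, 38), (9, 73), (14, 53), (15, 33), (16, 67), (19, 74), (21, 28)])
READ b @v4: history=[(1, 53), (6, 52), (10, 3), (13, 70), (17, 66), (18, 1), (20, 61)] -> pick v1 -> 53
v22: WRITE c=7  (c history now [(3, 76), (5, 64), (8, 16), (11, 49), (12, 22), (22, 7)])
v23: WRITE a=64  (a history now [(2, 47), (4, 4), (7, 38), (9, 73), (14, 53), (15, 33), (16, 67), (19, 74), (21, 28), (23, 64)])
v24: WRITE b=69  (b history now [(1, 53), (6, 52), (10, 3), (13, 70), (17, 66), (18, 1), (20, 61), (24, 69)])
v25: WRITE b=22  (b history now [(1, 53), (6, 52), (10, 3), (13, 70), (17, 66), (18, 1), (20, 61), (24, 69), (25, 22)])
v26: WRITE a=49  (a history now [(2, 47), (4, 4), (7, 38), (9, 73), (14, 53), (15, 33), (16, 67), (19, 74), (21, 28), (23, 64), (26, 49)])
v27: WRITE a=37  (a history now [(2, 47), (4, 4), (7, 38), (9, 73), (14, 53), (15, 33), (16, 67), (19, 74), (21, 28), (23, 64), (26, 49), (27, 37)])
v28: WRITE a=50  (a history now [(2, 47), (4, 4), (7, 38), (9, 73), (14, 53), (15, 33), (16, 67), (19, 74), (21, 28), (23, 64), (26, 49), (27, 37), (28, 50)])
v29: WRITE a=77  (a history now [(2, 47), (4, 4), (7, 38), (9, 73), (14, 53), (15, 33), (16, 67), (19, 74), (21, 28), (23, 64), (26, 49), (27, 37), (28, 50), (29, 77)])
v30: WRITE a=9  (a history now [(2, 47), (4, 4), (7, 38), (9, 73), (14, 53), (15, 33), (16, 67), (19, 74), (21, 28), (23, 64), (26, 49), (27, 37), (28, 50), (29, 77), (30, 9)])

Answer: 53
53
64
4
16
38
38
53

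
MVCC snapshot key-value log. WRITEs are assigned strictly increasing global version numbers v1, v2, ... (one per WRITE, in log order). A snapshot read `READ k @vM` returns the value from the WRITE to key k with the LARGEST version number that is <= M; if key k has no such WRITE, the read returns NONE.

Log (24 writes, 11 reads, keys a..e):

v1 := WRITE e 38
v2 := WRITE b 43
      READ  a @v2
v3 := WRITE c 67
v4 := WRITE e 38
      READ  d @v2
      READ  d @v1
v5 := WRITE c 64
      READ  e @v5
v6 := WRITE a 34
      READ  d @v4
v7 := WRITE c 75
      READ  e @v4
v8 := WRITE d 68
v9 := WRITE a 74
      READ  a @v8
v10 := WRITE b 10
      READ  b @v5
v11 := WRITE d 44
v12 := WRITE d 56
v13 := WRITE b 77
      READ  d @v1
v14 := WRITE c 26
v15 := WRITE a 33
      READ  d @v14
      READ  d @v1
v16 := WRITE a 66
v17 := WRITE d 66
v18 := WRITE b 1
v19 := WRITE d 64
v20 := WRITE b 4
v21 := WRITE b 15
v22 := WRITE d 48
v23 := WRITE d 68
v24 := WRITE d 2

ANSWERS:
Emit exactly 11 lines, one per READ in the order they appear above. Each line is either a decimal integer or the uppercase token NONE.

v1: WRITE e=38  (e history now [(1, 38)])
v2: WRITE b=43  (b history now [(2, 43)])
READ a @v2: history=[] -> no version <= 2 -> NONE
v3: WRITE c=67  (c history now [(3, 67)])
v4: WRITE e=38  (e history now [(1, 38), (4, 38)])
READ d @v2: history=[] -> no version <= 2 -> NONE
READ d @v1: history=[] -> no version <= 1 -> NONE
v5: WRITE c=64  (c history now [(3, 67), (5, 64)])
READ e @v5: history=[(1, 38), (4, 38)] -> pick v4 -> 38
v6: WRITE a=34  (a history now [(6, 34)])
READ d @v4: history=[] -> no version <= 4 -> NONE
v7: WRITE c=75  (c history now [(3, 67), (5, 64), (7, 75)])
READ e @v4: history=[(1, 38), (4, 38)] -> pick v4 -> 38
v8: WRITE d=68  (d history now [(8, 68)])
v9: WRITE a=74  (a history now [(6, 34), (9, 74)])
READ a @v8: history=[(6, 34), (9, 74)] -> pick v6 -> 34
v10: WRITE b=10  (b history now [(2, 43), (10, 10)])
READ b @v5: history=[(2, 43), (10, 10)] -> pick v2 -> 43
v11: WRITE d=44  (d history now [(8, 68), (11, 44)])
v12: WRITE d=56  (d history now [(8, 68), (11, 44), (12, 56)])
v13: WRITE b=77  (b history now [(2, 43), (10, 10), (13, 77)])
READ d @v1: history=[(8, 68), (11, 44), (12, 56)] -> no version <= 1 -> NONE
v14: WRITE c=26  (c history now [(3, 67), (5, 64), (7, 75), (14, 26)])
v15: WRITE a=33  (a history now [(6, 34), (9, 74), (15, 33)])
READ d @v14: history=[(8, 68), (11, 44), (12, 56)] -> pick v12 -> 56
READ d @v1: history=[(8, 68), (11, 44), (12, 56)] -> no version <= 1 -> NONE
v16: WRITE a=66  (a history now [(6, 34), (9, 74), (15, 33), (16, 66)])
v17: WRITE d=66  (d history now [(8, 68), (11, 44), (12, 56), (17, 66)])
v18: WRITE b=1  (b history now [(2, 43), (10, 10), (13, 77), (18, 1)])
v19: WRITE d=64  (d history now [(8, 68), (11, 44), (12, 56), (17, 66), (19, 64)])
v20: WRITE b=4  (b history now [(2, 43), (10, 10), (13, 77), (18, 1), (20, 4)])
v21: WRITE b=15  (b history now [(2, 43), (10, 10), (13, 77), (18, 1), (20, 4), (21, 15)])
v22: WRITE d=48  (d history now [(8, 68), (11, 44), (12, 56), (17, 66), (19, 64), (22, 48)])
v23: WRITE d=68  (d history now [(8, 68), (11, 44), (12, 56), (17, 66), (19, 64), (22, 48), (23, 68)])
v24: WRITE d=2  (d history now [(8, 68), (11, 44), (12, 56), (17, 66), (19, 64), (22, 48), (23, 68), (24, 2)])

Answer: NONE
NONE
NONE
38
NONE
38
34
43
NONE
56
NONE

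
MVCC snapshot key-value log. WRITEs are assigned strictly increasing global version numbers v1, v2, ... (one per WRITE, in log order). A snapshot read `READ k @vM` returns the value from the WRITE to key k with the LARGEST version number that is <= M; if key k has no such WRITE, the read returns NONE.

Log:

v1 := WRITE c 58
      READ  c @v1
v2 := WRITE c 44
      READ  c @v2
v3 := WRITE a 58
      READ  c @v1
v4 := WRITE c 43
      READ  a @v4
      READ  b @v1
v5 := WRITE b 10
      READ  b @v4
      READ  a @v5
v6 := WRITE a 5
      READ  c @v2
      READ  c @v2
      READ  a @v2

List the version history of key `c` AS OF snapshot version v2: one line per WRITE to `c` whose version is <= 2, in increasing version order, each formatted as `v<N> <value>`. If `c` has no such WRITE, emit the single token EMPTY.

Scan writes for key=c with version <= 2:
  v1 WRITE c 58 -> keep
  v2 WRITE c 44 -> keep
  v3 WRITE a 58 -> skip
  v4 WRITE c 43 -> drop (> snap)
  v5 WRITE b 10 -> skip
  v6 WRITE a 5 -> skip
Collected: [(1, 58), (2, 44)]

Answer: v1 58
v2 44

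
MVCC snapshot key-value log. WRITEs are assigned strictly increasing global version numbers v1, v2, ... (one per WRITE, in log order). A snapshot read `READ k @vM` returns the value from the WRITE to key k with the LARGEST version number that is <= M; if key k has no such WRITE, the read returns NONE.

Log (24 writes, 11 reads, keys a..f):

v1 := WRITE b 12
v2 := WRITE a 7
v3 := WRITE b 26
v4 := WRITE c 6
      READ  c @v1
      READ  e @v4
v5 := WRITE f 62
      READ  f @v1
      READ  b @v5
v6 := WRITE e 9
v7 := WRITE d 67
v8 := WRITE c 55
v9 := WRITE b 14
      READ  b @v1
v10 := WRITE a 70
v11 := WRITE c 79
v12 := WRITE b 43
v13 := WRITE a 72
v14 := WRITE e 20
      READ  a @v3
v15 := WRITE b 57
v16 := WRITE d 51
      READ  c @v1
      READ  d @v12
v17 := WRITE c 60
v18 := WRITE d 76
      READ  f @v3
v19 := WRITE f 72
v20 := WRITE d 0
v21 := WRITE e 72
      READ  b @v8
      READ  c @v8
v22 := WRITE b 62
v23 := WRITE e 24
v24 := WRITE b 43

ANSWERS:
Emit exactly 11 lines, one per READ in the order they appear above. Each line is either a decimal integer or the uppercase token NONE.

v1: WRITE b=12  (b history now [(1, 12)])
v2: WRITE a=7  (a history now [(2, 7)])
v3: WRITE b=26  (b history now [(1, 12), (3, 26)])
v4: WRITE c=6  (c history now [(4, 6)])
READ c @v1: history=[(4, 6)] -> no version <= 1 -> NONE
READ e @v4: history=[] -> no version <= 4 -> NONE
v5: WRITE f=62  (f history now [(5, 62)])
READ f @v1: history=[(5, 62)] -> no version <= 1 -> NONE
READ b @v5: history=[(1, 12), (3, 26)] -> pick v3 -> 26
v6: WRITE e=9  (e history now [(6, 9)])
v7: WRITE d=67  (d history now [(7, 67)])
v8: WRITE c=55  (c history now [(4, 6), (8, 55)])
v9: WRITE b=14  (b history now [(1, 12), (3, 26), (9, 14)])
READ b @v1: history=[(1, 12), (3, 26), (9, 14)] -> pick v1 -> 12
v10: WRITE a=70  (a history now [(2, 7), (10, 70)])
v11: WRITE c=79  (c history now [(4, 6), (8, 55), (11, 79)])
v12: WRITE b=43  (b history now [(1, 12), (3, 26), (9, 14), (12, 43)])
v13: WRITE a=72  (a history now [(2, 7), (10, 70), (13, 72)])
v14: WRITE e=20  (e history now [(6, 9), (14, 20)])
READ a @v3: history=[(2, 7), (10, 70), (13, 72)] -> pick v2 -> 7
v15: WRITE b=57  (b history now [(1, 12), (3, 26), (9, 14), (12, 43), (15, 57)])
v16: WRITE d=51  (d history now [(7, 67), (16, 51)])
READ c @v1: history=[(4, 6), (8, 55), (11, 79)] -> no version <= 1 -> NONE
READ d @v12: history=[(7, 67), (16, 51)] -> pick v7 -> 67
v17: WRITE c=60  (c history now [(4, 6), (8, 55), (11, 79), (17, 60)])
v18: WRITE d=76  (d history now [(7, 67), (16, 51), (18, 76)])
READ f @v3: history=[(5, 62)] -> no version <= 3 -> NONE
v19: WRITE f=72  (f history now [(5, 62), (19, 72)])
v20: WRITE d=0  (d history now [(7, 67), (16, 51), (18, 76), (20, 0)])
v21: WRITE e=72  (e history now [(6, 9), (14, 20), (21, 72)])
READ b @v8: history=[(1, 12), (3, 26), (9, 14), (12, 43), (15, 57)] -> pick v3 -> 26
READ c @v8: history=[(4, 6), (8, 55), (11, 79), (17, 60)] -> pick v8 -> 55
v22: WRITE b=62  (b history now [(1, 12), (3, 26), (9, 14), (12, 43), (15, 57), (22, 62)])
v23: WRITE e=24  (e history now [(6, 9), (14, 20), (21, 72), (23, 24)])
v24: WRITE b=43  (b history now [(1, 12), (3, 26), (9, 14), (12, 43), (15, 57), (22, 62), (24, 43)])

Answer: NONE
NONE
NONE
26
12
7
NONE
67
NONE
26
55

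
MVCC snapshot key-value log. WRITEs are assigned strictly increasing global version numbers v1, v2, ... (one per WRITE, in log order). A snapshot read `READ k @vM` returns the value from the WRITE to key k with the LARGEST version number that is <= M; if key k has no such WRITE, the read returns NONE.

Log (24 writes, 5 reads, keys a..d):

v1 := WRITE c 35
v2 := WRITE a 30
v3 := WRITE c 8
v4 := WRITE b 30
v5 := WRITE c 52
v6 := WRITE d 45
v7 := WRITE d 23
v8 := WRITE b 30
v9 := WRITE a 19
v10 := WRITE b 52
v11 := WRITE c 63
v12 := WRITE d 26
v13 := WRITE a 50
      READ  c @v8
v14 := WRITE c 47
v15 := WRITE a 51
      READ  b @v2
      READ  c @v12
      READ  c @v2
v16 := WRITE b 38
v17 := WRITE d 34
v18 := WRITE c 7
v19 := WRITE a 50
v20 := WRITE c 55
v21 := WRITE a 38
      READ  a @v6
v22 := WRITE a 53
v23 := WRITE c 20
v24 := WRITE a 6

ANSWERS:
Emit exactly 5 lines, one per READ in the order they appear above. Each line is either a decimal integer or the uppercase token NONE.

Answer: 52
NONE
63
35
30

Derivation:
v1: WRITE c=35  (c history now [(1, 35)])
v2: WRITE a=30  (a history now [(2, 30)])
v3: WRITE c=8  (c history now [(1, 35), (3, 8)])
v4: WRITE b=30  (b history now [(4, 30)])
v5: WRITE c=52  (c history now [(1, 35), (3, 8), (5, 52)])
v6: WRITE d=45  (d history now [(6, 45)])
v7: WRITE d=23  (d history now [(6, 45), (7, 23)])
v8: WRITE b=30  (b history now [(4, 30), (8, 30)])
v9: WRITE a=19  (a history now [(2, 30), (9, 19)])
v10: WRITE b=52  (b history now [(4, 30), (8, 30), (10, 52)])
v11: WRITE c=63  (c history now [(1, 35), (3, 8), (5, 52), (11, 63)])
v12: WRITE d=26  (d history now [(6, 45), (7, 23), (12, 26)])
v13: WRITE a=50  (a history now [(2, 30), (9, 19), (13, 50)])
READ c @v8: history=[(1, 35), (3, 8), (5, 52), (11, 63)] -> pick v5 -> 52
v14: WRITE c=47  (c history now [(1, 35), (3, 8), (5, 52), (11, 63), (14, 47)])
v15: WRITE a=51  (a history now [(2, 30), (9, 19), (13, 50), (15, 51)])
READ b @v2: history=[(4, 30), (8, 30), (10, 52)] -> no version <= 2 -> NONE
READ c @v12: history=[(1, 35), (3, 8), (5, 52), (11, 63), (14, 47)] -> pick v11 -> 63
READ c @v2: history=[(1, 35), (3, 8), (5, 52), (11, 63), (14, 47)] -> pick v1 -> 35
v16: WRITE b=38  (b history now [(4, 30), (8, 30), (10, 52), (16, 38)])
v17: WRITE d=34  (d history now [(6, 45), (7, 23), (12, 26), (17, 34)])
v18: WRITE c=7  (c history now [(1, 35), (3, 8), (5, 52), (11, 63), (14, 47), (18, 7)])
v19: WRITE a=50  (a history now [(2, 30), (9, 19), (13, 50), (15, 51), (19, 50)])
v20: WRITE c=55  (c history now [(1, 35), (3, 8), (5, 52), (11, 63), (14, 47), (18, 7), (20, 55)])
v21: WRITE a=38  (a history now [(2, 30), (9, 19), (13, 50), (15, 51), (19, 50), (21, 38)])
READ a @v6: history=[(2, 30), (9, 19), (13, 50), (15, 51), (19, 50), (21, 38)] -> pick v2 -> 30
v22: WRITE a=53  (a history now [(2, 30), (9, 19), (13, 50), (15, 51), (19, 50), (21, 38), (22, 53)])
v23: WRITE c=20  (c history now [(1, 35), (3, 8), (5, 52), (11, 63), (14, 47), (18, 7), (20, 55), (23, 20)])
v24: WRITE a=6  (a history now [(2, 30), (9, 19), (13, 50), (15, 51), (19, 50), (21, 38), (22, 53), (24, 6)])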